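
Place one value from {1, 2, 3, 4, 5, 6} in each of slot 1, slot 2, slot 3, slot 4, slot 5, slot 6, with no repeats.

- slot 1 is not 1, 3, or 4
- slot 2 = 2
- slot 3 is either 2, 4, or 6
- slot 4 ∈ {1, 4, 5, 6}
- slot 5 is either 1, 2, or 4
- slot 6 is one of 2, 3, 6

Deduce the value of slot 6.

3

slot 2 must be 2 (only option left). Remove 2 from slot 1, slot 3, slot 5, slot 6.
The 5 still-open variables draw from only 5 values {1, 3, 4, 5, 6}, so each is used; only slot 6 can be 3, hence slot 6 = 3.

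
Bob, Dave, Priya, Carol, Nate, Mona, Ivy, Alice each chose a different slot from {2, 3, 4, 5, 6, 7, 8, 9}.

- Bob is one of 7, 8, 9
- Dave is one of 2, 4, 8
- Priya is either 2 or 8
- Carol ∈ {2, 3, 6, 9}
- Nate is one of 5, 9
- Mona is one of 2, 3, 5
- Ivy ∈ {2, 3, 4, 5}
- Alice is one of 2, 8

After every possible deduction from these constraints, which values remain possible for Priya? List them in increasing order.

The 8 variables together cover exactly {2, 3, 4, 5, 6, 7, 8, 9} — 8 values for 8 variables — and 6 appears only in Carol's list, so Carol = 6.
The 7 still-open variables draw from only 7 values {2, 3, 4, 5, 7, 8, 9}, so each is used; only Bob can be 7, hence Bob = 7.
Among the 6 still-open variables, 9 fits only Nate (and all 6 values in {2, 3, 4, 5, 8, 9} must be used), so Nate = 9.
Priya and Alice share exactly the 2 values {2, 8}; by pigeonhole those values go to them, so strike 2, 8 from Dave, Mona, Ivy.
That leaves Dave = 4. So Ivy can't be 4.
No further eliminations apply; Priya can still be any of 2, 8.

2, 8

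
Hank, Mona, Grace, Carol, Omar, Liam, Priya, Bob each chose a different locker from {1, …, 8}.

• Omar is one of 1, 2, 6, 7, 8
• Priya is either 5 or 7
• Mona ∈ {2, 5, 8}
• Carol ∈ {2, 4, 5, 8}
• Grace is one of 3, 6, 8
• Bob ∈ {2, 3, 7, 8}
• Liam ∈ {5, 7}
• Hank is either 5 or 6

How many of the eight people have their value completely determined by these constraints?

The 8 variables draw from only 8 values {1, 2, 3, 4, 5, 6, 7, 8}, so each is used; only Omar can be 1, hence Omar = 1.
The 7 still-open variables together cover exactly {2, 3, 4, 5, 6, 7, 8} — 7 values for 7 variables — and 4 appears only in Carol's list, so Carol = 4.
Liam and Priya between them cover only {5, 7} — a naked pair. Remove those values from Hank, Mona, Bob.
Hank's domain is down to {6}, so Hank = 6. So Grace can't be 6.
Determined: Hank=6, Carol=4, Omar=1. The other people each still have more than one consistent value. That makes 3.

3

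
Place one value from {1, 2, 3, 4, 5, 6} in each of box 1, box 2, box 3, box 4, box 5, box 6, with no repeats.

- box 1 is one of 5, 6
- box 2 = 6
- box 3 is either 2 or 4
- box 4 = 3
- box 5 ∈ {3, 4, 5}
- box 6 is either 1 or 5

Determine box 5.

box 2 has just one choice, so box 2 = 6. So box 1 can't be 6.
box 4 has just one choice, so box 4 = 3. Strike 3 from box 5.
box 1 has just one choice, so box 1 = 5. Eliminate 5 elsewhere: box 5, box 6.
So box 5 = 4.

4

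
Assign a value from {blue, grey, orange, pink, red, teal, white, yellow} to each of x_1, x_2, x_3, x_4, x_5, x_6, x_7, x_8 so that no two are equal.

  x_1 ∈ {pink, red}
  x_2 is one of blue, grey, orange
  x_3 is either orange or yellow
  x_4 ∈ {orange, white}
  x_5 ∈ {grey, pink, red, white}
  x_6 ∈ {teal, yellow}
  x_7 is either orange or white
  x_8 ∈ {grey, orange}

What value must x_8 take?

grey

The 8 variables together cover exactly {blue, grey, orange, pink, red, teal, white, yellow} — 8 values for 8 variables — and blue appears only in x_2's list, so x_2 = blue.
The 7 still-open variables draw from only 7 values {grey, orange, pink, red, teal, white, yellow}, so each is used; only x_6 can be teal, hence x_6 = teal.
The 6 still-open variables draw from only 6 values {grey, orange, pink, red, white, yellow}, so each is used; only x_3 can be yellow, hence x_3 = yellow.
x_4 and x_7 share exactly the 2 values {orange, white}; by pigeonhole those values go to them, so strike orange, white from x_5, x_8.
So x_8 = grey.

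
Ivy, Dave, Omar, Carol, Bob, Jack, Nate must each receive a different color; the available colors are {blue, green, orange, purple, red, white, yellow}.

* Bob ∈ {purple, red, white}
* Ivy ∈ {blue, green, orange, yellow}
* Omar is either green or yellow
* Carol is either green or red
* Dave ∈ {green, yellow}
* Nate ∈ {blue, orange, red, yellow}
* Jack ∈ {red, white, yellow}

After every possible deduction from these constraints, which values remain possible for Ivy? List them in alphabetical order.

blue, orange

The 7 variables draw from only 7 values {blue, green, orange, purple, red, white, yellow}, so each is used; only Bob can be purple, hence Bob = purple.
The 6 still-open variables draw from only 6 values {blue, green, orange, red, white, yellow}, so each is used; only Jack can be white, hence Jack = white.
Dave and Omar share exactly the 2 values {green, yellow}; by pigeonhole those values go to them, so strike green, yellow from Ivy, Carol, Nate.
Carol has just one choice, so Carol = red. Eliminate red elsewhere: Nate.
No further eliminations apply; Ivy can still be any of blue, orange.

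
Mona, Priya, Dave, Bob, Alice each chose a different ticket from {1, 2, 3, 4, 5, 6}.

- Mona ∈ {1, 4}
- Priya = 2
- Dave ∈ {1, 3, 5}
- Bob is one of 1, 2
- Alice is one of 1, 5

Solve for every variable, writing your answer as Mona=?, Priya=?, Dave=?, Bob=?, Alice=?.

Priya's domain is down to {2}, so Priya = 2. Strike 2 from Bob.
That leaves Bob = 1. Eliminate 1 elsewhere: Mona, Dave, Alice.
Alice's domain is down to {5}, so Alice = 5. Strike 5 from Dave.
Mona's domain is down to {4}, so Mona = 4.
Dave must be 3 (only option left).

Mona=4, Priya=2, Dave=3, Bob=1, Alice=5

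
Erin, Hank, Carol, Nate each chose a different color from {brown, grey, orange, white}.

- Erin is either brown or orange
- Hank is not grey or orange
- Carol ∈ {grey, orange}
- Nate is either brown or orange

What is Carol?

Among the 4 variables, grey fits only Carol (and all 4 values in {brown, grey, orange, white} must be used), so Carol = grey.

grey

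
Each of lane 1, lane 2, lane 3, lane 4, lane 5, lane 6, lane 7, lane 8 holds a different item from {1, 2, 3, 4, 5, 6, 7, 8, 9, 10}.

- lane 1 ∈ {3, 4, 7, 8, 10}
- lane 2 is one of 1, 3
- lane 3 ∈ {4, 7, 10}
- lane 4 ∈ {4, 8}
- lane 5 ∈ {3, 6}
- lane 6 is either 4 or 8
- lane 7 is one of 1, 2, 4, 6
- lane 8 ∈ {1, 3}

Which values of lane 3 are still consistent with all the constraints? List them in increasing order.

Among the 8 variables, 2 fits only lane 7 (and all 8 values in {1, 2, 3, 4, 6, 7, 8, 10} must be used), so lane 7 = 2.
The 7 still-open variables together cover exactly {1, 3, 4, 6, 7, 8, 10} — 7 values for 7 variables — and 6 appears only in lane 5's list, so lane 5 = 6.
lane 2 and lane 8 share exactly the 2 values {1, 3}; by pigeonhole those values go to them, so strike 1, 3 from lane 1.
lane 4 and lane 6 between them cover only {4, 8} — a naked pair. Remove those values from lane 1, lane 3.
No further eliminations apply; lane 3 can still be any of 7, 10.

7, 10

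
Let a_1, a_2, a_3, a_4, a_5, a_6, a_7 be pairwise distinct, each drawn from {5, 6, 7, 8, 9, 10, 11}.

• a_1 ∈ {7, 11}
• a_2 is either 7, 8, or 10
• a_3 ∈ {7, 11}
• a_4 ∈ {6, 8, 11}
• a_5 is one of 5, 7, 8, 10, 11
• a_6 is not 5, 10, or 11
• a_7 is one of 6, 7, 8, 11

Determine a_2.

10

The 7 variables together cover exactly {5, 6, 7, 8, 9, 10, 11} — 7 values for 7 variables — and 5 appears only in a_5's list, so a_5 = 5.
Among the 6 still-open variables, 9 fits only a_6 (and all 6 values in {6, 7, 8, 9, 10, 11} must be used), so a_6 = 9.
Among the 5 still-open variables, 10 fits only a_2 (and all 5 values in {6, 7, 8, 10, 11} must be used), so a_2 = 10.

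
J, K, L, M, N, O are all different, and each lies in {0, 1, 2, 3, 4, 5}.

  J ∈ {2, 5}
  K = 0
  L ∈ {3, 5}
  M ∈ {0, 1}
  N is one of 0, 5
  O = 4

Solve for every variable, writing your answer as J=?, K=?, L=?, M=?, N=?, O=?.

J=2, K=0, L=3, M=1, N=5, O=4

K has just one choice, so K = 0. Remove 0 from M, N.
M's domain is down to {1}, so M = 1.
N must be 5 (only option left). So J, L can't be 5.
That leaves O = 4.
J's domain is down to {2}, so J = 2.
L must be 3 (only option left).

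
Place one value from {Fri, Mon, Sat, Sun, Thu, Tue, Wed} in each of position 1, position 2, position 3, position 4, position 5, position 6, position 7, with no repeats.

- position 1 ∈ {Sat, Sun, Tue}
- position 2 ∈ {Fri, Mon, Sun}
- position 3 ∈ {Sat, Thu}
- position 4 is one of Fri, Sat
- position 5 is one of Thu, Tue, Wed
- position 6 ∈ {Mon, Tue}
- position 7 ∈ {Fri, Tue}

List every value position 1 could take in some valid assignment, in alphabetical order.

Sat, Sun, Tue

The 7 variables together cover exactly {Fri, Mon, Sat, Sun, Thu, Tue, Wed} — 7 values for 7 variables — and Wed appears only in position 5's list, so position 5 = Wed.
Among the 6 still-open variables, Thu fits only position 3 (and all 6 values in {Fri, Mon, Sat, Sun, Thu, Tue} must be used), so position 3 = Thu.
No further eliminations apply; position 1 can still be any of Sat, Sun, Tue.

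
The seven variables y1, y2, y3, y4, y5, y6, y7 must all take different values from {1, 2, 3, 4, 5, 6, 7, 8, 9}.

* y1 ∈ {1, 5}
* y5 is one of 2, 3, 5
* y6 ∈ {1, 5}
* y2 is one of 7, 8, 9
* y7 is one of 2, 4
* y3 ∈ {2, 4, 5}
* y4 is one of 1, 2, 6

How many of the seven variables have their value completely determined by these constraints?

2

The 2 variables y1 and y6 are confined to {1, 5}, which locks those values in; drop them from y3, y4, y5.
The 2 variables y3 and y7 are confined to {2, 4}, which locks those values in; drop them from y4, y5.
y4 must be 6 (only option left).
That leaves y5 = 3.
Determined: y4=6, y5=3. The other variables each still have more than one consistent value. That makes 2.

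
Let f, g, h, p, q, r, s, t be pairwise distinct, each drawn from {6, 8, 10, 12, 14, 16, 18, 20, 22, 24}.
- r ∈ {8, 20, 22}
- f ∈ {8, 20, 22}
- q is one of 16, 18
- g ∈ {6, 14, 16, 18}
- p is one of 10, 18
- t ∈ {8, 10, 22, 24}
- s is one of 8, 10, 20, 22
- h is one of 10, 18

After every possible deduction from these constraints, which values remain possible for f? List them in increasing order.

h and p between them cover only {10, 18} — a naked pair. Remove those values from g, q, s, t.
q's domain is down to {16}, so q = 16. Strike 16 from g.
f, r, s share exactly the 3 values {8, 20, 22}; by pigeonhole those values go to them, so strike 8, 20, 22 from t.
That leaves t = 24.
No further eliminations apply; f can still be any of 8, 20, 22.

8, 20, 22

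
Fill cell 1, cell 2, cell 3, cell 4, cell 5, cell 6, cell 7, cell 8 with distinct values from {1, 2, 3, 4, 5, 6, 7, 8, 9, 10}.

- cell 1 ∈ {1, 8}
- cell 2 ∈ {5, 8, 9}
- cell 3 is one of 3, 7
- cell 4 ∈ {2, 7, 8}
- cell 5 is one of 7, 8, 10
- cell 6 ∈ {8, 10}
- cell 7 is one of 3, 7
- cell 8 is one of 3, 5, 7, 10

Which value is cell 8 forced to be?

The 8 variables together cover exactly {1, 2, 3, 5, 7, 8, 9, 10} — 8 values for 8 variables — and 1 appears only in cell 1's list, so cell 1 = 1.
Among the 7 still-open variables, 2 fits only cell 4 (and all 7 values in {2, 3, 5, 7, 8, 9, 10} must be used), so cell 4 = 2.
The 6 still-open variables draw from only 6 values {3, 5, 7, 8, 9, 10}, so each is used; only cell 2 can be 9, hence cell 2 = 9.
The 5 still-open variables draw from only 5 values {3, 5, 7, 8, 10}, so each is used; only cell 8 can be 5, hence cell 8 = 5.

5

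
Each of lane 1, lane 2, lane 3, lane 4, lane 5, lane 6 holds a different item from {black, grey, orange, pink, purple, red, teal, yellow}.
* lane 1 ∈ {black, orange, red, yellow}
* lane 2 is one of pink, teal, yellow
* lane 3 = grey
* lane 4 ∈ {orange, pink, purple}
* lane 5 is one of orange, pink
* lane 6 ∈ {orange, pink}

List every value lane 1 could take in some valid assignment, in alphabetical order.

lane 3 has just one choice, so lane 3 = grey.
The 2 variables lane 5 and lane 6 are confined to {orange, pink}, which locks those values in; drop them from lane 1, lane 2, lane 4.
lane 4 has just one choice, so lane 4 = purple.
No further eliminations apply; lane 1 can still be any of black, red, yellow.

black, red, yellow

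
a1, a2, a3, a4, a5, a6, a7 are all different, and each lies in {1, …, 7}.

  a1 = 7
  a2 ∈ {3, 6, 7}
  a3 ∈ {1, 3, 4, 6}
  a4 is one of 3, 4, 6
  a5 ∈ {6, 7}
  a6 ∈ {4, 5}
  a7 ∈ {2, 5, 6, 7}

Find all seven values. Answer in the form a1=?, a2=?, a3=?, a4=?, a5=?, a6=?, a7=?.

a1 must be 7 (only option left). Strike 7 from a2, a5, a7.
That leaves a5 = 6. So a2, a3, a4, a7 can't be 6.
a2 has just one choice, so a2 = 3. Strike 3 from a3, a4.
a4's domain is down to {4}, so a4 = 4. So a3, a6 can't be 4.
That leaves a6 = 5. Remove 5 from a7.
a7 has just one choice, so a7 = 2.
a3 must be 1 (only option left).

a1=7, a2=3, a3=1, a4=4, a5=6, a6=5, a7=2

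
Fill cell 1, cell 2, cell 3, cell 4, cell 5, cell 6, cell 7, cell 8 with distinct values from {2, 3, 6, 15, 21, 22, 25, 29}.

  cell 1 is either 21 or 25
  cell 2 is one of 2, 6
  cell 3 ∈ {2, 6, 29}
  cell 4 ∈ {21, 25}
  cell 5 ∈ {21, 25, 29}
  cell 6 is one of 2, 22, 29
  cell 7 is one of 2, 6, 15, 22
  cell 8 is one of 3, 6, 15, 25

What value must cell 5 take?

29

Among the 8 variables, 3 fits only cell 8 (and all 8 values in {2, 3, 6, 15, 21, 22, 25, 29} must be used), so cell 8 = 3.
The 7 still-open variables together cover exactly {2, 6, 15, 21, 22, 25, 29} — 7 values for 7 variables — and 15 appears only in cell 7's list, so cell 7 = 15.
Among the 6 still-open variables, 22 fits only cell 6 (and all 6 values in {2, 6, 21, 22, 25, 29} must be used), so cell 6 = 22.
cell 1 and cell 4 between them cover only {21, 25} — a naked pair. Remove those values from cell 5.
So cell 5 = 29.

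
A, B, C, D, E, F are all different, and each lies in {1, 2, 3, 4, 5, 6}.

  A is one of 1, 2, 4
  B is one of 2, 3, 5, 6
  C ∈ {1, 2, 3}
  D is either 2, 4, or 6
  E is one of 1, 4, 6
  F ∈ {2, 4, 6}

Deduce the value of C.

The 6 variables together cover exactly {1, 2, 3, 4, 5, 6} — 6 values for 6 variables — and 5 appears only in B's list, so B = 5.
The 5 still-open variables draw from only 5 values {1, 2, 3, 4, 6}, so each is used; only C can be 3, hence C = 3.

3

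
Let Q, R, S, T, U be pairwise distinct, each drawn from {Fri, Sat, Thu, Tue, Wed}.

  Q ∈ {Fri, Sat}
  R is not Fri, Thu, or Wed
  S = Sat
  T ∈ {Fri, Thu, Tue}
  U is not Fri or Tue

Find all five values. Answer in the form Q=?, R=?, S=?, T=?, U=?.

S must be Sat (only option left). Eliminate Sat elsewhere: Q, R, U.
Q has just one choice, so Q = Fri. So T can't be Fri.
R must be Tue (only option left). Eliminate Tue elsewhere: T.
T has just one choice, so T = Thu. Remove Thu from U.
U's domain is down to {Wed}, so U = Wed.

Q=Fri, R=Tue, S=Sat, T=Thu, U=Wed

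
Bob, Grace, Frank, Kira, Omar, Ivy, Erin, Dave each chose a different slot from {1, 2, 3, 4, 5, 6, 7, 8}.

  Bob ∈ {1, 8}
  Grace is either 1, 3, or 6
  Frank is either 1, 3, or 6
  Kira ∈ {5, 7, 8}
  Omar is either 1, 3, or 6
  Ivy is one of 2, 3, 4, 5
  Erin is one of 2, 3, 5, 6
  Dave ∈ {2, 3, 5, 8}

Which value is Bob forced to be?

8

The 8 variables together cover exactly {1, 2, 3, 4, 5, 6, 7, 8} — 8 values for 8 variables — and 4 appears only in Ivy's list, so Ivy = 4.
The 7 still-open variables draw from only 7 values {1, 2, 3, 5, 6, 7, 8}, so each is used; only Kira can be 7, hence Kira = 7.
Grace, Frank, Omar between them cover only {1, 3, 6} — a naked triple. Remove those values from Bob, Erin, Dave.
So Bob = 8.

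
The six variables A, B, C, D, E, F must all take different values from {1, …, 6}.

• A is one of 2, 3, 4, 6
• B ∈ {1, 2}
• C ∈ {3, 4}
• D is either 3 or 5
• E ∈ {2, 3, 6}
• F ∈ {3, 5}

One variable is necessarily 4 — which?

The 6 variables together cover exactly {1, 2, 3, 4, 5, 6} — 6 values for 6 variables — and 1 appears only in B's list, so B = 1.
D and F between them cover only {3, 5} — a naked pair. Remove those values from A, C, E.
So 4 goes to C.

C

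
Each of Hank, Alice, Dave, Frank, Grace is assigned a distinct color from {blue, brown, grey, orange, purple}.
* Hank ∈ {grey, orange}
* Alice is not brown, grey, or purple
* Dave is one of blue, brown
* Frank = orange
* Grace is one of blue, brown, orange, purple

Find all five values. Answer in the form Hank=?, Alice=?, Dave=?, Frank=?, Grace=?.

Frank has just one choice, so Frank = orange. So Hank, Alice, Grace can't be orange.
Hank has just one choice, so Hank = grey.
Alice has just one choice, so Alice = blue. Strike blue from Dave, Grace.
That leaves Dave = brown. Strike brown from Grace.
Grace's domain is down to {purple}, so Grace = purple.

Hank=grey, Alice=blue, Dave=brown, Frank=orange, Grace=purple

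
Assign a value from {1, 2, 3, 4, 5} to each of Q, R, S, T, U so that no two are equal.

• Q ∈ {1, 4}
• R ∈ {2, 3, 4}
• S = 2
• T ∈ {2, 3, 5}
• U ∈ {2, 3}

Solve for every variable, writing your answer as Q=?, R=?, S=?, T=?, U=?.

Q=1, R=4, S=2, T=5, U=3

S must be 2 (only option left). So R, T, U can't be 2.
U has just one choice, so U = 3. So R, T can't be 3.
R's domain is down to {4}, so R = 4. Strike 4 from Q.
T must be 5 (only option left).
Q's domain is down to {1}, so Q = 1.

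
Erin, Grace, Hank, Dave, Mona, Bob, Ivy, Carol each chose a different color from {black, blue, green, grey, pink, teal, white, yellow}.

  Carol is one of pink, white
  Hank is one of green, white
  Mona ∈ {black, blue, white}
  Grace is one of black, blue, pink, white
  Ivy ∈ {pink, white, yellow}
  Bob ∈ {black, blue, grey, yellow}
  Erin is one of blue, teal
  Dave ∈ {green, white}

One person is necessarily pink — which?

Carol

Among the 8 variables, grey fits only Bob (and all 8 values in {black, blue, green, grey, pink, teal, white, yellow} must be used), so Bob = grey.
Among the 7 still-open variables, teal fits only Erin (and all 7 values in {black, blue, green, pink, teal, white, yellow} must be used), so Erin = teal.
The 6 still-open variables draw from only 6 values {black, blue, green, pink, white, yellow}, so each is used; only Ivy can be yellow, hence Ivy = yellow.
The 2 variables Hank and Dave are confined to {green, white}, which locks those values in; drop them from Grace, Mona, Carol.
So pink goes to Carol.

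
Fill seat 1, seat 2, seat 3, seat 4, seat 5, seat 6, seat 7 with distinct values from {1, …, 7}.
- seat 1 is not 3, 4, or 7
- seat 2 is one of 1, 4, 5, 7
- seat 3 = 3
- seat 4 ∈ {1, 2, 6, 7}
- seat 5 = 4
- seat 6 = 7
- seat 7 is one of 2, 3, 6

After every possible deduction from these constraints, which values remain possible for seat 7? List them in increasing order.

seat 3 must be 3 (only option left). So seat 7 can't be 3.
seat 5 has just one choice, so seat 5 = 4. Strike 4 from seat 2.
seat 6 must be 7 (only option left). Strike 7 from seat 2, seat 4.
No further eliminations apply; seat 7 can still be any of 2, 6.

2, 6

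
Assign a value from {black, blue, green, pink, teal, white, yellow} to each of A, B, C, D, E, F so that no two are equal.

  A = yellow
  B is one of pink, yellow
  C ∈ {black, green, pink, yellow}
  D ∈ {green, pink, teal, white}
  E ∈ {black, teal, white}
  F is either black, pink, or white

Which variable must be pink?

A must be yellow (only option left). Strike yellow from B, C.
So pink goes to B.

B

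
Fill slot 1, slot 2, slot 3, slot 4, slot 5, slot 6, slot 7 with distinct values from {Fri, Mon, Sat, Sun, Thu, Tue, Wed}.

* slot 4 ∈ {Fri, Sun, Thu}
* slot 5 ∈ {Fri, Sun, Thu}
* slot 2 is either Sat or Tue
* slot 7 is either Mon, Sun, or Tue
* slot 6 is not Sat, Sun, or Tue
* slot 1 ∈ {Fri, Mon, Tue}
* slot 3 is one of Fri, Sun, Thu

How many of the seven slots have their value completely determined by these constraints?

2

The 7 variables together cover exactly {Fri, Mon, Sat, Sun, Thu, Tue, Wed} — 7 values for 7 variables — and Sat appears only in slot 2's list, so slot 2 = Sat.
The 6 still-open variables together cover exactly {Fri, Mon, Sun, Thu, Tue, Wed} — 6 values for 6 variables — and Wed appears only in slot 6's list, so slot 6 = Wed.
slot 3, slot 4, slot 5 share exactly the 3 values {Fri, Sun, Thu}; by pigeonhole those values go to them, so strike Fri, Sun, Thu from slot 1, slot 7.
Determined: slot 2=Sat, slot 6=Wed. The other slots each still have more than one consistent value. That makes 2.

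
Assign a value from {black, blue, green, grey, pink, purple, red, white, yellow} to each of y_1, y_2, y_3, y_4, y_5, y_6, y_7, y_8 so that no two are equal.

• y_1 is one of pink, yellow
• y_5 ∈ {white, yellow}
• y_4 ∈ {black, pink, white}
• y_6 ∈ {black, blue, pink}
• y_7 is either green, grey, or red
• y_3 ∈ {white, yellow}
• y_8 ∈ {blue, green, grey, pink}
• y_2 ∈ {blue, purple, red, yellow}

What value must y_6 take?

The 2 variables y_3 and y_5 are confined to {white, yellow}, which locks those values in; drop them from y_1, y_2, y_4.
y_1's domain is down to {pink}, so y_1 = pink. Strike pink from y_4, y_6, y_8.
y_4's domain is down to {black}, so y_4 = black. Eliminate black elsewhere: y_6.
So y_6 = blue.

blue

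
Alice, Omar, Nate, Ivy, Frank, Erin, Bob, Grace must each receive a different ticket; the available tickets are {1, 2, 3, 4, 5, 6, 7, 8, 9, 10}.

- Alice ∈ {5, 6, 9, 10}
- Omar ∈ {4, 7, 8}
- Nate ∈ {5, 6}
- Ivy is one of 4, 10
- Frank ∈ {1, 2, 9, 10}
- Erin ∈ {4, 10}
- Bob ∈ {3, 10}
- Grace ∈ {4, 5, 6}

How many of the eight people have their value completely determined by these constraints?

The 2 variables Ivy and Erin are confined to {4, 10}, which locks those values in; drop them from Alice, Omar, Frank, Bob, Grace.
That leaves Bob = 3.
Nate and Grace share exactly the 2 values {5, 6}; by pigeonhole those values go to them, so strike 5, 6 from Alice.
Alice's domain is down to {9}, so Alice = 9. Remove 9 from Frank.
Determined: Alice=9, Bob=3. The other people each still have more than one consistent value. That makes 2.

2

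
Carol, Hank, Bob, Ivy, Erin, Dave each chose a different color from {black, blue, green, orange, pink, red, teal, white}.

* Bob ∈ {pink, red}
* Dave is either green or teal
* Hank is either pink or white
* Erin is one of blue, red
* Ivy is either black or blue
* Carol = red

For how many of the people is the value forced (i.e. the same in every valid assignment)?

Carol must be red (only option left). Strike red from Bob, Erin.
That leaves Bob = pink. Eliminate pink elsewhere: Hank.
Erin's domain is down to {blue}, so Erin = blue. Remove blue from Ivy.
That leaves Hank = white.
Ivy has just one choice, so Ivy = black.
Determined: Carol=red, Hank=white, Bob=pink, Ivy=black, Erin=blue. The other people each still have more than one consistent value. That makes 5.

5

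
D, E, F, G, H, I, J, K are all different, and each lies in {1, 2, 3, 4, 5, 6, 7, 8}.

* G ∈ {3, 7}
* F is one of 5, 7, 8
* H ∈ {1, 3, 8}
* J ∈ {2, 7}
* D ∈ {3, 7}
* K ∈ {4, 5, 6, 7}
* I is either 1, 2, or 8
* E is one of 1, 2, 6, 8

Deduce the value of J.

2

The 8 variables together cover exactly {1, 2, 3, 4, 5, 6, 7, 8} — 8 values for 8 variables — and 4 appears only in K's list, so K = 4.
The 7 still-open variables draw from only 7 values {1, 2, 3, 5, 6, 7, 8}, so each is used; only F can be 5, hence F = 5.
Among the 6 still-open variables, 6 fits only E (and all 6 values in {1, 2, 3, 6, 7, 8} must be used), so E = 6.
D and G share exactly the 2 values {3, 7}; by pigeonhole those values go to them, so strike 3, 7 from H, J.
So J = 2.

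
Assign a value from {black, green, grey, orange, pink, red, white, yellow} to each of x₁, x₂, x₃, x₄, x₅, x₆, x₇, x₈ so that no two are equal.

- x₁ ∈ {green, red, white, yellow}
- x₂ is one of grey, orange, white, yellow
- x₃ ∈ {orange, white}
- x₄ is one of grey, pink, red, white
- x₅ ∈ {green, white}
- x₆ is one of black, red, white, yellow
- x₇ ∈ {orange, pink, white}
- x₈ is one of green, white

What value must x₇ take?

pink

The 8 variables together cover exactly {black, green, grey, orange, pink, red, white, yellow} — 8 values for 8 variables — and black appears only in x₆'s list, so x₆ = black.
x₅ and x₈ share exactly the 2 values {green, white}; by pigeonhole those values go to them, so strike green, white from x₁, x₂, x₃, x₄, x₇.
x₃ must be orange (only option left). Eliminate orange elsewhere: x₂, x₇.
So x₇ = pink.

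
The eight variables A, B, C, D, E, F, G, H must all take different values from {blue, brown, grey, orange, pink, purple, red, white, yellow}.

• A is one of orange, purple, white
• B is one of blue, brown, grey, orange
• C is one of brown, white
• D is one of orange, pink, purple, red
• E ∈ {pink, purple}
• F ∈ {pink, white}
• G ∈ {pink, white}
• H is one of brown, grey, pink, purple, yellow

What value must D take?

The 2 variables F and G are confined to {pink, white}, which locks those values in; drop them from A, C, D, E, H.
C has just one choice, so C = brown. So B, H can't be brown.
E must be purple (only option left). Eliminate purple elsewhere: A, D, H.
A's domain is down to {orange}, so A = orange. Strike orange from B, D.
So D = red.

red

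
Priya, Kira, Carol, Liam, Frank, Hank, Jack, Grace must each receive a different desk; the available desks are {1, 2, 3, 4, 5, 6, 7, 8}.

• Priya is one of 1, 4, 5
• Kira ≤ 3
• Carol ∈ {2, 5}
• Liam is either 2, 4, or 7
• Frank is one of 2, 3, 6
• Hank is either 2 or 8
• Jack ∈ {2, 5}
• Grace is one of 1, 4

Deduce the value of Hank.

Among the 8 variables, 6 fits only Frank (and all 8 values in {1, 2, 3, 4, 5, 6, 7, 8} must be used), so Frank = 6.
The 7 still-open variables draw from only 7 values {1, 2, 3, 4, 5, 7, 8}, so each is used; only Kira can be 3, hence Kira = 3.
Among the 6 still-open variables, 7 fits only Liam (and all 6 values in {1, 2, 4, 5, 7, 8} must be used), so Liam = 7.
The 5 still-open variables together cover exactly {1, 2, 4, 5, 8} — 5 values for 5 variables — and 8 appears only in Hank's list, so Hank = 8.

8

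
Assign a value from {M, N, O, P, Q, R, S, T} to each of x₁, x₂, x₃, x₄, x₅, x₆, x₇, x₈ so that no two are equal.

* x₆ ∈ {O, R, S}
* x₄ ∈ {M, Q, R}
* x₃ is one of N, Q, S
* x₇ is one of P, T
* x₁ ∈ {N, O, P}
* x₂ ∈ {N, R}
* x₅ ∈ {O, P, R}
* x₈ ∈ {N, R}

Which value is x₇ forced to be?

T

The 8 variables together cover exactly {M, N, O, P, Q, R, S, T} — 8 values for 8 variables — and M appears only in x₄'s list, so x₄ = M.
The 7 still-open variables together cover exactly {N, O, P, Q, R, S, T} — 7 values for 7 variables — and Q appears only in x₃'s list, so x₃ = Q.
The 6 still-open variables together cover exactly {N, O, P, R, S, T} — 6 values for 6 variables — and S appears only in x₆'s list, so x₆ = S.
The 5 still-open variables together cover exactly {N, O, P, R, T} — 5 values for 5 variables — and T appears only in x₇'s list, so x₇ = T.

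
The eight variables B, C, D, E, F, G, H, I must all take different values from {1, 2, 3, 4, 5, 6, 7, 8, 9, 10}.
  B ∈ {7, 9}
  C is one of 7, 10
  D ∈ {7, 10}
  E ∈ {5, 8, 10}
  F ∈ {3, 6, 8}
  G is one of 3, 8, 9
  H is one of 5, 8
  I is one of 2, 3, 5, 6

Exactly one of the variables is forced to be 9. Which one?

Among the 8 variables, 2 fits only I (and all 8 values in {2, 3, 5, 6, 7, 8, 9, 10} must be used), so I = 2.
The 7 still-open variables draw from only 7 values {3, 5, 6, 7, 8, 9, 10}, so each is used; only F can be 6, hence F = 6.
The 6 still-open variables together cover exactly {3, 5, 7, 8, 9, 10} — 6 values for 6 variables — and 3 appears only in G's list, so G = 3.
The 5 still-open variables together cover exactly {5, 7, 8, 9, 10} — 5 values for 5 variables — and 9 appears only in B's list, so B = 9.

B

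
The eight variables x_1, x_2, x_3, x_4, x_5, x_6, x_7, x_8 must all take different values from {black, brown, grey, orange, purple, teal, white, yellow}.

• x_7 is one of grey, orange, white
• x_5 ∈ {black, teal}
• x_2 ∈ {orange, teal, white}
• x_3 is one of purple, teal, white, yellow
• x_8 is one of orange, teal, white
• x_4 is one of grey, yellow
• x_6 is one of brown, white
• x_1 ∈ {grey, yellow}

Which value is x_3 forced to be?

The 8 variables together cover exactly {black, brown, grey, orange, purple, teal, white, yellow} — 8 values for 8 variables — and black appears only in x_5's list, so x_5 = black.
Among the 7 still-open variables, brown fits only x_6 (and all 7 values in {brown, grey, orange, purple, teal, white, yellow} must be used), so x_6 = brown.
Among the 6 still-open variables, purple fits only x_3 (and all 6 values in {grey, orange, purple, teal, white, yellow} must be used), so x_3 = purple.

purple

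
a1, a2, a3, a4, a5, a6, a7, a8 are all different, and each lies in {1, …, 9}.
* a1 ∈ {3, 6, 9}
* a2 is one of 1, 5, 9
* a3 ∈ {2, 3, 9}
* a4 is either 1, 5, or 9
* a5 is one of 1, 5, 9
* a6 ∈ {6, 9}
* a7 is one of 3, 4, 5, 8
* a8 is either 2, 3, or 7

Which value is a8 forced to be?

7

The 3 variables a2, a4, a5 are confined to {1, 5, 9}, which locks those values in; drop them from a1, a3, a6, a7.
That leaves a6 = 6. Eliminate 6 elsewhere: a1.
a1 has just one choice, so a1 = 3. Remove 3 from a3, a7, a8.
a3 must be 2 (only option left). Eliminate 2 elsewhere: a8.
So a8 = 7.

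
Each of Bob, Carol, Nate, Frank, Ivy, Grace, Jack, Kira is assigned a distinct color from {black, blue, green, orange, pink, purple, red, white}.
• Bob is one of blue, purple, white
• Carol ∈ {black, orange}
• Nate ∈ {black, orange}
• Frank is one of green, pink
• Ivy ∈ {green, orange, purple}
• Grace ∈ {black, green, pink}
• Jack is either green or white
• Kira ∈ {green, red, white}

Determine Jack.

The 8 variables draw from only 8 values {black, blue, green, orange, pink, purple, red, white}, so each is used; only Bob can be blue, hence Bob = blue.
The 7 still-open variables draw from only 7 values {black, green, orange, pink, purple, red, white}, so each is used; only Ivy can be purple, hence Ivy = purple.
The 6 still-open variables together cover exactly {black, green, orange, pink, red, white} — 6 values for 6 variables — and red appears only in Kira's list, so Kira = red.
The 5 still-open variables together cover exactly {black, green, orange, pink, white} — 5 values for 5 variables — and white appears only in Jack's list, so Jack = white.

white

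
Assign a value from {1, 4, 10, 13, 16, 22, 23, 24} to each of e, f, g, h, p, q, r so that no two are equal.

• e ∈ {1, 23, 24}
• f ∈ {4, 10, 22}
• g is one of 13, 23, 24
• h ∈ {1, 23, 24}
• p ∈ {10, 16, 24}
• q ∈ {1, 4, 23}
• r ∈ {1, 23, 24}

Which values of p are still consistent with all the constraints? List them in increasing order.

10, 16

e, h, r share exactly the 3 values {1, 23, 24}; by pigeonhole those values go to them, so strike 1, 23, 24 from g, p, q.
That leaves g = 13.
q's domain is down to {4}, so q = 4. Remove 4 from f.
No further eliminations apply; p can still be any of 10, 16.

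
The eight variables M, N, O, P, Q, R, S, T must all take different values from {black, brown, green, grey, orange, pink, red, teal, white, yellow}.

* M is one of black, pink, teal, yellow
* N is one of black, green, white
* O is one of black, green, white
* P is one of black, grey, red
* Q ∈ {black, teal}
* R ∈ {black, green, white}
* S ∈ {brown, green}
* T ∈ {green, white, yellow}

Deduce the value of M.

N, O, R share exactly the 3 values {black, green, white}; by pigeonhole those values go to them, so strike black, green, white from M, P, Q, S, T.
That leaves Q = teal. Remove teal from M.
S must be brown (only option left).
That leaves T = yellow. Strike yellow from M.
So M = pink.

pink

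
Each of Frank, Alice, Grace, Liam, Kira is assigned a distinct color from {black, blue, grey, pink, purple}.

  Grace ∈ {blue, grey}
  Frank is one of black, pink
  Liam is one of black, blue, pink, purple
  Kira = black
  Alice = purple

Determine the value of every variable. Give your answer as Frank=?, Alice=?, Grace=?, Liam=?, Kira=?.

Frank=pink, Alice=purple, Grace=grey, Liam=blue, Kira=black

Alice's domain is down to {purple}, so Alice = purple. Eliminate purple elsewhere: Liam.
Kira's domain is down to {black}, so Kira = black. Eliminate black elsewhere: Frank, Liam.
That leaves Frank = pink. So Liam can't be pink.
That leaves Liam = blue. Eliminate blue elsewhere: Grace.
Grace's domain is down to {grey}, so Grace = grey.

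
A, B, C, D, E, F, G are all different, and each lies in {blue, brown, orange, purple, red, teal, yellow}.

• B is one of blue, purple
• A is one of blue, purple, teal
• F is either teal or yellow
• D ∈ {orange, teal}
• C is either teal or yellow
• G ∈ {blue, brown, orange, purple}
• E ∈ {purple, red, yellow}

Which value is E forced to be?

Among the 7 variables, brown fits only G (and all 7 values in {blue, brown, orange, purple, red, teal, yellow} must be used), so G = brown.
Among the 6 still-open variables, orange fits only D (and all 6 values in {blue, orange, purple, red, teal, yellow} must be used), so D = orange.
The 5 still-open variables together cover exactly {blue, purple, red, teal, yellow} — 5 values for 5 variables — and red appears only in E's list, so E = red.

red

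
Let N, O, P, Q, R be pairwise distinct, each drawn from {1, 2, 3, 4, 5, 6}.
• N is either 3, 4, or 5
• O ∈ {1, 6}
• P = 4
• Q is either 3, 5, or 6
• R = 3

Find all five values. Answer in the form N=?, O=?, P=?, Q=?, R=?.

P must be 4 (only option left). Remove 4 from N.
R's domain is down to {3}, so R = 3. Eliminate 3 elsewhere: N, Q.
N must be 5 (only option left). Eliminate 5 elsewhere: Q.
Q's domain is down to {6}, so Q = 6. Remove 6 from O.
O must be 1 (only option left).

N=5, O=1, P=4, Q=6, R=3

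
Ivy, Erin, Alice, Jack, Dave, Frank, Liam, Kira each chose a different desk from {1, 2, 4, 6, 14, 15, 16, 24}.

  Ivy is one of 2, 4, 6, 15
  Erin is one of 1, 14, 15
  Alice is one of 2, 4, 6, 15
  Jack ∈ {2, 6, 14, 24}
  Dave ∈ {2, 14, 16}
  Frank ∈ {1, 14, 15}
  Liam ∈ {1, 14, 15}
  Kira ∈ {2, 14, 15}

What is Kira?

2

The 8 variables draw from only 8 values {1, 2, 4, 6, 14, 15, 16, 24}, so each is used; only Dave can be 16, hence Dave = 16.
Among the 7 still-open variables, 24 fits only Jack (and all 7 values in {1, 2, 4, 6, 14, 15, 24} must be used), so Jack = 24.
The 3 variables Erin, Frank, Liam are confined to {1, 14, 15}, which locks those values in; drop them from Ivy, Alice, Kira.
So Kira = 2.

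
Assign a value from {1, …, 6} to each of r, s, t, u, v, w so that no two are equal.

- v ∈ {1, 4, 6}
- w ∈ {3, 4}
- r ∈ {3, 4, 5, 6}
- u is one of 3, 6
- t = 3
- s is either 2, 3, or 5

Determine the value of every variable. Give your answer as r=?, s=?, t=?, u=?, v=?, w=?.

r=5, s=2, t=3, u=6, v=1, w=4

t has just one choice, so t = 3. So r, s, u, w can't be 3.
That leaves u = 6. Remove 6 from r, v.
w must be 4 (only option left). Remove 4 from r, v.
r's domain is down to {5}, so r = 5. So s can't be 5.
s has just one choice, so s = 2.
v has just one choice, so v = 1.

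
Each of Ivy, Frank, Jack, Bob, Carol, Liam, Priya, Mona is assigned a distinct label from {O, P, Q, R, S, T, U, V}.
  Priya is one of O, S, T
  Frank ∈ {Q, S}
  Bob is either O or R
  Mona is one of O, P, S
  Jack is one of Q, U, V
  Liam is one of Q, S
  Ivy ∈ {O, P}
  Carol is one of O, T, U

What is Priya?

The 8 variables draw from only 8 values {O, P, Q, R, S, T, U, V}, so each is used; only Bob can be R, hence Bob = R.
The 7 still-open variables draw from only 7 values {O, P, Q, S, T, U, V}, so each is used; only Jack can be V, hence Jack = V.
The 6 still-open variables draw from only 6 values {O, P, Q, S, T, U}, so each is used; only Carol can be U, hence Carol = U.
The 5 still-open variables draw from only 5 values {O, P, Q, S, T}, so each is used; only Priya can be T, hence Priya = T.

T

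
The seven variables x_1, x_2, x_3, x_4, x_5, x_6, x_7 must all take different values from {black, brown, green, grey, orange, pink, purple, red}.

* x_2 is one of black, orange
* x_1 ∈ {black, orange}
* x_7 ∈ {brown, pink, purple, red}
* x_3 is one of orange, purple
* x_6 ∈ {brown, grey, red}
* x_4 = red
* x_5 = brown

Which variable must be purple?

x_4 has just one choice, so x_4 = red. Eliminate red elsewhere: x_6, x_7.
x_5 has just one choice, so x_5 = brown. Strike brown from x_6, x_7.
x_6 must be grey (only option left).
The 4 still-open variables together cover exactly {black, orange, pink, purple} — 4 values for 4 variables — and pink appears only in x_7's list, so x_7 = pink.
The 3 still-open variables together cover exactly {black, orange, purple} — 3 values for 3 variables — and purple appears only in x_3's list, so x_3 = purple.

x_3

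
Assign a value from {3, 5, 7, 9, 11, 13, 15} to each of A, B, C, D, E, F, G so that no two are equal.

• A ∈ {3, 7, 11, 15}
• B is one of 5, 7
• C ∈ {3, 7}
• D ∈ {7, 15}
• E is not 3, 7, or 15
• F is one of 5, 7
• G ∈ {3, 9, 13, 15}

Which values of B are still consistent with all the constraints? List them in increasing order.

5, 7

B and F share exactly the 2 values {5, 7}; by pigeonhole those values go to them, so strike 5, 7 from A, C, D, E.
C's domain is down to {3}, so C = 3. Remove 3 from A, G.
That leaves D = 15. Remove 15 from A, G.
A has just one choice, so A = 11. Remove 11 from E.
No further eliminations apply; B can still be any of 5, 7.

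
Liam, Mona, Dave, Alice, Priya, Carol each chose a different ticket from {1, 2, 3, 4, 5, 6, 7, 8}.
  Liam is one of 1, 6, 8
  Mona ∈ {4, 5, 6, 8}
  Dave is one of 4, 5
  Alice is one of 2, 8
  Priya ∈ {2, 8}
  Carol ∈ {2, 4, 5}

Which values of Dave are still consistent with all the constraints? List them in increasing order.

The 6 variables together cover exactly {1, 2, 4, 5, 6, 8} — 6 values for 6 variables — and 1 appears only in Liam's list, so Liam = 1.
The 5 still-open variables together cover exactly {2, 4, 5, 6, 8} — 5 values for 5 variables — and 6 appears only in Mona's list, so Mona = 6.
Alice and Priya between them cover only {2, 8} — a naked pair. Remove those values from Carol.
No further eliminations apply; Dave can still be any of 4, 5.

4, 5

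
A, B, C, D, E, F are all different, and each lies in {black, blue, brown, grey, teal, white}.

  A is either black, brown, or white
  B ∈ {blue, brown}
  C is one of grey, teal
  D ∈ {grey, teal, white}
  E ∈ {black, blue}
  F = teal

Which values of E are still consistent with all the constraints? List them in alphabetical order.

black, blue

F has just one choice, so F = teal. Strike teal from C, D.
That leaves C = grey. So D can't be grey.
D has just one choice, so D = white. Strike white from A.
No further eliminations apply; E can still be any of black, blue.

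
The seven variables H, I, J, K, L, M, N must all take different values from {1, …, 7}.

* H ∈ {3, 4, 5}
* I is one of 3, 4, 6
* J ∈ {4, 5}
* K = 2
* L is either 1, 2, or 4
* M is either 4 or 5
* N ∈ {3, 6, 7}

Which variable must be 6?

I

K has just one choice, so K = 2. Strike 2 from L.
Among the 6 still-open variables, 1 fits only L (and all 6 values in {1, 3, 4, 5, 6, 7} must be used), so L = 1.
The 5 still-open variables together cover exactly {3, 4, 5, 6, 7} — 5 values for 5 variables — and 7 appears only in N's list, so N = 7.
The 4 still-open variables draw from only 4 values {3, 4, 5, 6}, so each is used; only I can be 6, hence I = 6.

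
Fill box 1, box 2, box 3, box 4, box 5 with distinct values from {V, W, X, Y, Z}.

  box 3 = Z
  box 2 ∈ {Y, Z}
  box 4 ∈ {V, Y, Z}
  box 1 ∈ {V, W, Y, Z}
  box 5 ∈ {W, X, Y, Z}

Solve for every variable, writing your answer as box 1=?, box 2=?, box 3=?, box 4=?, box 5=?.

box 1=W, box 2=Y, box 3=Z, box 4=V, box 5=X

box 3's domain is down to {Z}, so box 3 = Z. Eliminate Z elsewhere: box 1, box 2, box 4, box 5.
box 2's domain is down to {Y}, so box 2 = Y. Remove Y from box 1, box 4, box 5.
box 4 must be V (only option left). Remove V from box 1.
box 1 has just one choice, so box 1 = W. Remove W from box 5.
box 5 must be X (only option left).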